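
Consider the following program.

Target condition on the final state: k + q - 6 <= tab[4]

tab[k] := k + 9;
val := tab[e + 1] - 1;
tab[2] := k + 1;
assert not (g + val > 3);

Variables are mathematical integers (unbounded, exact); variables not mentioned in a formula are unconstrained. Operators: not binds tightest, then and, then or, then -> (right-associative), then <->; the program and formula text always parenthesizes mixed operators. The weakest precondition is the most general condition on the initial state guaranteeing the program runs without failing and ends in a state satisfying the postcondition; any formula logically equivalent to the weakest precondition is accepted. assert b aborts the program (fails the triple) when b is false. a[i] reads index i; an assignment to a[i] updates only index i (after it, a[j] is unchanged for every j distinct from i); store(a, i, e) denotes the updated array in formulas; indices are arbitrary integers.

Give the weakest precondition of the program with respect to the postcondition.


Working backward. After the program, the postcondition k + q - 6 <= tab[4] must hold; in canonical form it is k + q <= tab[4] + 6.
Before assert not (g + val > 3): (not (g + val > 3)) and k + q <= tab[4] + 6
Before tab[2] := k + 1: (not (g + val > 3)) and k + q <= tab[4] + 6
Before val := tab[e + 1] - 1: (not (tab[e + 1] + g > 4)) and k + q <= tab[4] + 6
Before tab[k] := k + 9: (not (store(tab, k, k + 9)[e + 1] + g > 4)) and k + q <= store(tab, k, k + 9)[4] + 6
Answer: WP = (not (store(tab, k, k + 9)[e + 1] + g > 4)) and k + q <= store(tab, k, k + 9)[4] + 6


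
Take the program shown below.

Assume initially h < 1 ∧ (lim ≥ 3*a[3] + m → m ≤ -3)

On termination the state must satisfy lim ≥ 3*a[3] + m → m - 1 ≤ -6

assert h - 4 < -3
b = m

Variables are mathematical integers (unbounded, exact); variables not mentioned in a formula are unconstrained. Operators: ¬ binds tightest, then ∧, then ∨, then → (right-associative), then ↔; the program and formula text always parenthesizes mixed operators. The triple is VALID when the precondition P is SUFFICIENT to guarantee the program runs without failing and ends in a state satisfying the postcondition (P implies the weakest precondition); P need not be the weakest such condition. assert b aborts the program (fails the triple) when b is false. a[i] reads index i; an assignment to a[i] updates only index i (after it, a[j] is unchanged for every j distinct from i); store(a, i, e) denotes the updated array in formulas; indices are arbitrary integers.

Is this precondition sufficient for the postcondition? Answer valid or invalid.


Working backward. After the program, the postcondition lim ≥ 3*a[3] + m → m - 1 ≤ -6 must hold; in canonical form it is lim ≥ 3*a[3] + m → m ≤ -5.
Before b := m: lim ≥ 3*a[3] + m → m ≤ -5
Before assert h - 4 < -3: h < 1 ∧ (lim ≥ 3*a[3] + m → m ≤ -5)
The weakest precondition is h < 1 ∧ (lim ≥ 3*a[3] + m → m ≤ -5).
Check whether h < 1 ∧ (lim ≥ 3*a[3] + m → m ≤ -3) implies it.
Countermodel: at the initial state a = {[3] = 0, elsewhere 0}, h = 0, lim = -3, m = -3, the precondition holds but the weakest precondition fails.
Answer: invalid


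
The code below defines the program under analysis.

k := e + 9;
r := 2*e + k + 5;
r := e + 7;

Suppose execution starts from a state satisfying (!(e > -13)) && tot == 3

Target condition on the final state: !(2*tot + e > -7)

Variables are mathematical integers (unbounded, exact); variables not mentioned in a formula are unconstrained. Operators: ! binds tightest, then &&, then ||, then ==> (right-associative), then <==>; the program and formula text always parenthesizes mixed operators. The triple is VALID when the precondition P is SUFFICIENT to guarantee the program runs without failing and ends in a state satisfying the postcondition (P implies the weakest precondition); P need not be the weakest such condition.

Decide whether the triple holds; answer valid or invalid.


Working backward. After the program, the postcondition !(2*tot + e > -7) must hold; in canonical form it is !(e + 2*tot > -7).
Before r := e + 7: !(e + 2*tot > -7)
Before r := 2*e + k + 5: !(e + 2*tot > -7)
Before k := e + 9: !(e + 2*tot > -7)
The weakest precondition is !(e + 2*tot > -7).
Check whether (!(e > -13)) && tot == 3 implies it.
Every state satisfying the precondition satisfies the weakest precondition: the implication holds.
Answer: valid


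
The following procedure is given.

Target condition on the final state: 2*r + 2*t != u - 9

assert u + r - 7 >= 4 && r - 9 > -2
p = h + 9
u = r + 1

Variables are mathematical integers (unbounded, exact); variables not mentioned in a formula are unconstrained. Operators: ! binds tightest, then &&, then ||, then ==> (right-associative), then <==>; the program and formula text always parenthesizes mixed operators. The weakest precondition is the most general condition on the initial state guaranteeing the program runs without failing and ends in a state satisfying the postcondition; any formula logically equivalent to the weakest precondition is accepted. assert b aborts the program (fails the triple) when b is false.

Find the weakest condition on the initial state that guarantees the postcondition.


Working backward. After the program, 2*r + 2*t != u - 9 must hold.
Before u := r + 1: r + 2*t != -8
Before p := h + 9: r + 2*t != -8
Before assert u + r - 7 >= 4 && r - 9 > -2: r + u >= 11 && r > 7 && r + 2*t != -8
Answer: WP = r + u >= 11 && r > 7 && r + 2*t != -8


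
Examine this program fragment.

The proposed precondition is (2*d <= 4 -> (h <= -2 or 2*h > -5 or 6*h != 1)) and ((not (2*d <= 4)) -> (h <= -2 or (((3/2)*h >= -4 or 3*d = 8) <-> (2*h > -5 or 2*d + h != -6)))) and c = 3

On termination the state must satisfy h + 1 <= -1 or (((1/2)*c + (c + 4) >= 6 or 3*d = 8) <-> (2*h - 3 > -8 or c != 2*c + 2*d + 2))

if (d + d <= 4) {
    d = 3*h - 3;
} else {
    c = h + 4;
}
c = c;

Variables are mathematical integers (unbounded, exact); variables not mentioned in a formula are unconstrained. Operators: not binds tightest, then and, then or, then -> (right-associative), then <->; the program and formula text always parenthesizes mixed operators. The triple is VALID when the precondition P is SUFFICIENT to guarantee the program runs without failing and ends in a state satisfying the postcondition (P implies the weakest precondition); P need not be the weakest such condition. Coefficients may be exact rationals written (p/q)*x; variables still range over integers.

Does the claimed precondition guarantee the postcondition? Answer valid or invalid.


Working backward. After the program, the postcondition h + 1 <= -1 or (((1/2)*c + (c + 4) >= 6 or 3*d = 8) <-> (2*h - 3 > -8 or c != 2*c + 2*d + 2)) must hold; in canonical form it is h <= -2 or (((3/2)*c >= 2 or 3*d = 8) <-> (2*h > -5 or c + 2*d != -2)).
Before c := c: h <= -2 or (((3/2)*c >= 2 or 3*d = 8) <-> (2*h > -5 or c + 2*d != -2))
Then branch requires h <= -2 or (((3/2)*c >= 2 or 9*h = 17) <-> (2*h > -5 or c + 6*h != 4)); else branch requires h <= -2 or (((3/2)*h >= -4 or 3*d = 8) <-> (2*h > -5 or 2*d + h != -6)).
Before the if: (2*d <= 4 -> (h <= -2 or (((3/2)*c >= 2 or 9*h = 17) <-> (2*h > -5 or c + 6*h != 4)))) and ((not (2*d <= 4)) -> (h <= -2 or (((3/2)*h >= -4 or 3*d = 8) <-> (2*h > -5 or 2*d + h != -6))))
The weakest precondition is (2*d <= 4 -> (h <= -2 or (((3/2)*c >= 2 or 9*h = 17) <-> (2*h > -5 or c + 6*h != 4)))) and ((not (2*d <= 4)) -> (h <= -2 or (((3/2)*h >= -4 or 3*d = 8) <-> (2*h > -5 or 2*d + h != -6)))).
Check whether (2*d <= 4 -> (h <= -2 or 2*h > -5 or 6*h != 1)) and ((not (2*d <= 4)) -> (h <= -2 or (((3/2)*h >= -4 or 3*d = 8) <-> (2*h > -5 or 2*d + h != -6)))) and c = 3 implies it.
Every state satisfying the precondition satisfies the weakest precondition: the implication holds.
Answer: valid


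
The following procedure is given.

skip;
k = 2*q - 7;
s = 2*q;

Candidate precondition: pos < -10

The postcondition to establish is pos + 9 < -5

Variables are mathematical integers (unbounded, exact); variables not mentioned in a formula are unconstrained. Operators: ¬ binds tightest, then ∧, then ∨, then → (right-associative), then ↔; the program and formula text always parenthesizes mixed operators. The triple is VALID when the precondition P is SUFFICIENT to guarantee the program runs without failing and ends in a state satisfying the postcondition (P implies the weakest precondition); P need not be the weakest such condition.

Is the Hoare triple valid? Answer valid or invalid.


Working backward. After the program, the postcondition pos + 9 < -5 must hold; in canonical form it is pos < -14.
Before s := 2*q: pos < -14
Before k := 2*q - 7: pos < -14
Before skip: pos < -14
The weakest precondition is pos < -14.
Check whether pos < -10 implies it.
Countermodel: at the initial state pos = -14, the precondition holds but the weakest precondition fails.
Answer: invalid


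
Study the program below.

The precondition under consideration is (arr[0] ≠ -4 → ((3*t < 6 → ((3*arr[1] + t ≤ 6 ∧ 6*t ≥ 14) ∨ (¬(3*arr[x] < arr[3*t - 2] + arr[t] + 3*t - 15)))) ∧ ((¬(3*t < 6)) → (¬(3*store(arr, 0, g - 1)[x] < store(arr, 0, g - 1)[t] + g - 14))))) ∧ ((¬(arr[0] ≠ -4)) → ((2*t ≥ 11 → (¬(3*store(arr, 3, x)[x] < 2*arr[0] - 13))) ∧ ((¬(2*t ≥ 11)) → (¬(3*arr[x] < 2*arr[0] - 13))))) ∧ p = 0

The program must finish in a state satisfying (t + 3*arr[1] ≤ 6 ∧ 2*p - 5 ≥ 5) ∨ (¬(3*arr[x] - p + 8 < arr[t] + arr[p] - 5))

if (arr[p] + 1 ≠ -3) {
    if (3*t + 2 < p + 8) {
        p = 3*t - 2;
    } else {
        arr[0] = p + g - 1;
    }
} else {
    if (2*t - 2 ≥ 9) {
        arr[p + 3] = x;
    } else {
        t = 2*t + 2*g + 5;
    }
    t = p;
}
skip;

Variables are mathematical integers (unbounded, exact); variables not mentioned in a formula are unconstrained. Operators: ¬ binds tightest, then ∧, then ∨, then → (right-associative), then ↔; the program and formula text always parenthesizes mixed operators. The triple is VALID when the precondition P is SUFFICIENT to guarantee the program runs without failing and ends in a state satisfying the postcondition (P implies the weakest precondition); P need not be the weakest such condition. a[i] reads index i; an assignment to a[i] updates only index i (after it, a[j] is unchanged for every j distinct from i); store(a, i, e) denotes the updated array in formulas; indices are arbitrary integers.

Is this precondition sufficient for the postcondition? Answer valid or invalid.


Working backward. After the program, the postcondition (t + 3*arr[1] ≤ 6 ∧ 2*p - 5 ≥ 5) ∨ (¬(3*arr[x] - p + 8 < arr[t] + arr[p] - 5)) must hold; in canonical form it is (3*arr[1] + t ≤ 6 ∧ 2*p ≥ 10) ∨ (¬(3*arr[x] < arr[p] + arr[t] + p - 13)).
Before skip: (3*arr[1] + t ≤ 6 ∧ 2*p ≥ 10) ∨ (¬(3*arr[x] < arr[p] + arr[t] + p - 13))
Then branch requires (3*t < p + 6 → ((3*arr[1] + t ≤ 6 ∧ 6*t ≥ 14) ∨ (¬(3*arr[x] < arr[3*t - 2] + arr[t] + 3*t - 15)))) ∧ ((¬(3*t < p + 6)) → ((3*arr[1] + t ≤ 6 ∧ 2*p ≥ 10) ∨ (¬(3*store(arr, 0, g + p - 1)[x] < store(arr, 0, g + p - 1)[p] + store(arr, 0, g + p - 1)[t] + p - 13)))); else branch requires (2*t ≥ 11 → ((3*store(arr, p + 3, x)[1] + p ≤ 6 ∧ 2*p ≥ 10) ∨ (¬(3*store(arr, p + 3, x)[x] < 2*store(arr, p + 3, x)[p] + p - 13)))) ∧ ((¬(2*t ≥ 11)) → ((3*arr[1] + p ≤ 6 ∧ 2*p ≥ 10) ∨ (¬(3*arr[x] < 2*arr[p] + p - 13)))).
Before the if: (arr[p] ≠ -4 → ((3*t < p + 6 → ((3*arr[1] + t ≤ 6 ∧ 6*t ≥ 14) ∨ (¬(3*arr[x] < arr[3*t - 2] + arr[t] + 3*t - 15)))) ∧ ((¬(3*t < p + 6)) → ((3*arr[1] + t ≤ 6 ∧ 2*p ≥ 10) ∨ (¬(3*store(arr, 0, g + p - 1)[x] < store(arr, 0, g + p - 1)[p] + store(arr, 0, g + p - 1)[t] + p - 13)))))) ∧ ((¬(arr[p] ≠ -4)) → ((2*t ≥ 11 → ((3*store(arr, p + 3, x)[1] + p ≤ 6 ∧ 2*p ≥ 10) ∨ (¬(3*store(arr, p + 3, x)[x] < 2*store(arr, p + 3, x)[p] + p - 13)))) ∧ ((¬(2*t ≥ 11)) → ((3*arr[1] + p ≤ 6 ∧ 2*p ≥ 10) ∨ (¬(3*arr[x] < 2*arr[p] + p - 13))))))
The weakest precondition is (arr[p] ≠ -4 → ((3*t < p + 6 → ((3*arr[1] + t ≤ 6 ∧ 6*t ≥ 14) ∨ (¬(3*arr[x] < arr[3*t - 2] + arr[t] + 3*t - 15)))) ∧ ((¬(3*t < p + 6)) → ((3*arr[1] + t ≤ 6 ∧ 2*p ≥ 10) ∨ (¬(3*store(arr, 0, g + p - 1)[x] < store(arr, 0, g + p - 1)[p] + store(arr, 0, g + p - 1)[t] + p - 13)))))) ∧ ((¬(arr[p] ≠ -4)) → ((2*t ≥ 11 → ((3*store(arr, p + 3, x)[1] + p ≤ 6 ∧ 2*p ≥ 10) ∨ (¬(3*store(arr, p + 3, x)[x] < 2*store(arr, p + 3, x)[p] + p - 13)))) ∧ ((¬(2*t ≥ 11)) → ((3*arr[1] + p ≤ 6 ∧ 2*p ≥ 10) ∨ (¬(3*arr[x] < 2*arr[p] + p - 13)))))).
Check whether (arr[0] ≠ -4 → ((3*t < 6 → ((3*arr[1] + t ≤ 6 ∧ 6*t ≥ 14) ∨ (¬(3*arr[x] < arr[3*t - 2] + arr[t] + 3*t - 15)))) ∧ ((¬(3*t < 6)) → (¬(3*store(arr, 0, g - 1)[x] < store(arr, 0, g - 1)[t] + g - 14))))) ∧ ((¬(arr[0] ≠ -4)) → ((2*t ≥ 11 → (¬(3*store(arr, 3, x)[x] < 2*arr[0] - 13))) ∧ ((¬(2*t ≥ 11)) → (¬(3*arr[x] < 2*arr[0] - 13))))) ∧ p = 0 implies it.
Every state satisfying the precondition satisfies the weakest precondition: the implication holds.
Answer: valid


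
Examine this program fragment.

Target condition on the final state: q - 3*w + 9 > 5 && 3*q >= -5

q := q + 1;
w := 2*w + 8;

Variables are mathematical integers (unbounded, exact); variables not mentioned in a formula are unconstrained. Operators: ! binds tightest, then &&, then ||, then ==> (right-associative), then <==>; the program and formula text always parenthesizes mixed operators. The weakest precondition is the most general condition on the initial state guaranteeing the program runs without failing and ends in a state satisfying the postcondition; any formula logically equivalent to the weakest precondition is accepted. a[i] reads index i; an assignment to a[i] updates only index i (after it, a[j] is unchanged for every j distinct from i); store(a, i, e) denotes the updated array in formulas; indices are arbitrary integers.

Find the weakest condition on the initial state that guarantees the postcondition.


Working backward. After the program, the postcondition q - 3*w + 9 > 5 && 3*q >= -5 must hold; in canonical form it is q > 3*w - 4 && 3*q >= -5.
Before w := 2*w + 8: q > 6*w + 20 && 3*q >= -5
Before q := q + 1: q > 6*w + 19 && 3*q >= -8
Answer: WP = q > 6*w + 19 && 3*q >= -8


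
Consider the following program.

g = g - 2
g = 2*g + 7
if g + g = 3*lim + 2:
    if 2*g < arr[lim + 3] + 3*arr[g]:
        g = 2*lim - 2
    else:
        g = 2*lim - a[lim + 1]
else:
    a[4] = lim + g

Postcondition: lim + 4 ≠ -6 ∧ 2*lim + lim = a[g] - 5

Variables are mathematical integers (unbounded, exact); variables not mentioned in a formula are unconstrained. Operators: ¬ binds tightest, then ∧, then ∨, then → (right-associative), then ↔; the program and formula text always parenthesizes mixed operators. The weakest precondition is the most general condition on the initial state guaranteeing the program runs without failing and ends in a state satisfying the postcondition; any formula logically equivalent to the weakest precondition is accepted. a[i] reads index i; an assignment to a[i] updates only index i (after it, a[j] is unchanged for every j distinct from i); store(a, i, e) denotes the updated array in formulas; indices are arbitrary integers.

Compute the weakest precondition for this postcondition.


Working backward. After the program, the postcondition lim + 4 ≠ -6 ∧ 2*lim + lim = a[g] - 5 must hold; in canonical form it is lim ≠ -10 ∧ 3*lim = a[g] - 5.
Then branch requires (2*g < arr[lim + 3] + 3*arr[g] → (lim ≠ -10 ∧ 3*lim = a[2*lim - 2] - 5)) ∧ ((¬(2*g < arr[lim + 3] + 3*arr[g])) → (lim ≠ -10 ∧ 3*lim = a[-a[lim + 1] + 2*lim] - 5)); else branch requires lim ≠ -10 ∧ 3*lim = store(a, 4, g + lim)[g] - 5.
Before the if: (2*g = 3*lim + 2 → ((2*g < arr[lim + 3] + 3*arr[g] → (lim ≠ -10 ∧ 3*lim = a[2*lim - 2] - 5)) ∧ ((¬(2*g < arr[lim + 3] + 3*arr[g])) → (lim ≠ -10 ∧ 3*lim = a[-a[lim + 1] + 2*lim] - 5)))) ∧ ((¬(2*g = 3*lim + 2)) → (lim ≠ -10 ∧ 3*lim = store(a, 4, g + lim)[g] - 5))
Before g := 2*g + 7: (4*g = 3*lim - 12 → ((4*g < 3*arr[2*g + 7] + arr[lim + 3] - 14 → (lim ≠ -10 ∧ 3*lim = a[2*lim - 2] - 5)) ∧ ((¬(4*g < 3*arr[2*g + 7] + arr[lim + 3] - 14)) → (lim ≠ -10 ∧ 3*lim = a[-a[lim + 1] + 2*lim] - 5)))) ∧ ((¬(4*g = 3*lim - 12)) → (lim ≠ -10 ∧ 3*lim = store(a, 4, 2*g + lim + 7)[2*g + 7] - 5))
Before g := g - 2: (4*g = 3*lim - 4 → ((4*g < 3*arr[2*g + 3] + arr[lim + 3] - 6 → (lim ≠ -10 ∧ 3*lim = a[2*lim - 2] - 5)) ∧ ((¬(4*g < 3*arr[2*g + 3] + arr[lim + 3] - 6)) → (lim ≠ -10 ∧ 3*lim = a[-a[lim + 1] + 2*lim] - 5)))) ∧ ((¬(4*g = 3*lim - 4)) → (lim ≠ -10 ∧ 3*lim = store(a, 4, 2*g + lim + 3)[2*g + 3] - 5))
Answer: WP = (4*g = 3*lim - 4 → ((4*g < 3*arr[2*g + 3] + arr[lim + 3] - 6 → (lim ≠ -10 ∧ 3*lim = a[2*lim - 2] - 5)) ∧ ((¬(4*g < 3*arr[2*g + 3] + arr[lim + 3] - 6)) → (lim ≠ -10 ∧ 3*lim = a[-a[lim + 1] + 2*lim] - 5)))) ∧ ((¬(4*g = 3*lim - 4)) → (lim ≠ -10 ∧ 3*lim = store(a, 4, 2*g + lim + 3)[2*g + 3] - 5))


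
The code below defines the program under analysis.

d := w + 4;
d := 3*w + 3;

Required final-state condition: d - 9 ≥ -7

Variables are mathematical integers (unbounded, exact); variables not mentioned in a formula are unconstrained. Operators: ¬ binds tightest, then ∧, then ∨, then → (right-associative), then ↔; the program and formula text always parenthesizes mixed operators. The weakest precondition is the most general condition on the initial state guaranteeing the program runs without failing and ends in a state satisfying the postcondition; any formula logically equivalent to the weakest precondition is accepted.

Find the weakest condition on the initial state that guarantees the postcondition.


Working backward. After the program, the postcondition d - 9 ≥ -7 must hold; in canonical form it is d ≥ 2.
Before d := 3*w + 3: 3*w ≥ -1
Before d := w + 4: 3*w ≥ -1
Answer: WP = 3*w ≥ -1


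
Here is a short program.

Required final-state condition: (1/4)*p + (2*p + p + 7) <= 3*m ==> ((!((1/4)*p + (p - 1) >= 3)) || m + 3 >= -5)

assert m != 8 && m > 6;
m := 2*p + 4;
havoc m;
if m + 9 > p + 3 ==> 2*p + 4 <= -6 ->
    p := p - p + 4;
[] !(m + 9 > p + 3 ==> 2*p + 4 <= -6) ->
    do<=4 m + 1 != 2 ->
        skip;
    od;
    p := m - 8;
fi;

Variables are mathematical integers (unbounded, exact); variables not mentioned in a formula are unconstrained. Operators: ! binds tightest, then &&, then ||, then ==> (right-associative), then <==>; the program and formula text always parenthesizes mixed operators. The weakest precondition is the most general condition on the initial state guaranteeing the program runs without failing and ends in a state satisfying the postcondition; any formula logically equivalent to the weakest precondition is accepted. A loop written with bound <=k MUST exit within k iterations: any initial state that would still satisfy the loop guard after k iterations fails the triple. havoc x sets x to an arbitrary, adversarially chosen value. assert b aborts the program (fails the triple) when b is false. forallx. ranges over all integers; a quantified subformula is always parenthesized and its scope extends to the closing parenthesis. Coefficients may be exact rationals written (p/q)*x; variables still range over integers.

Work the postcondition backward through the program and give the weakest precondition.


Working backward. After the program, the postcondition (1/4)*p + (2*p + p + 7) <= 3*m ==> ((!((1/4)*p + (p - 1) >= 3)) || m + 3 >= -5) must hold; in canonical form it is (13/4)*p <= 3*m - 7 ==> ((!((5/4)*p >= 4)) || m >= -8).
Then branch requires 3*m >= 20 ==> m >= -8; else branch requires (m != 1 ==> ((m != 1 ==> ((m != 1 ==> ((m != 1 ==> ((!(m != 1)) && ((1/4)*m <= 19 ==> ((!((5/4)*m >= 14)) || m >= -8)))) && ((!(m != 1)) ==> ((1/4)*m <= 19 ==> ((!((5/4)*m >= 14)) || m >= -8))))) && ((!(m != 1)) ==> ((1/4)*m <= 19 ==> ((!((5/4)*m >= 14)) || m >= -8))))) && ((!(m != 1)) ==> ((1/4)*m <= 19 ==> ((!((5/4)*m >= 14)) || m >= -8))))) && ((!(m != 1)) ==> ((1/4)*m <= 19 ==> ((!((5/4)*m >= 14)) || m >= -8))).
Before the if: ((m > p - 6 ==> 2*p <= -10) ==> (3*m >= 20 ==> m >= -8)) && ((!(m > p - 6 ==> 2*p <= -10)) ==> ((m != 1 ==> ((m != 1 ==> ((m != 1 ==> ((m != 1 ==> ((!(m != 1)) && ((1/4)*m <= 19 ==> ((!((5/4)*m >= 14)) || m >= -8)))) && ((!(m != 1)) ==> ((1/4)*m <= 19 ==> ((!((5/4)*m >= 14)) || m >= -8))))) && ((!(m != 1)) ==> ((1/4)*m <= 19 ==> ((!((5/4)*m >= 14)) || m >= -8))))) && ((!(m != 1)) ==> ((1/4)*m <= 19 ==> ((!((5/4)*m >= 14)) || m >= -8))))) && ((!(m != 1)) ==> ((1/4)*m <= 19 ==> ((!((5/4)*m >= 14)) || m >= -8)))))
Before havoc m: forall m_1. (((m_1 > p - 6 ==> 2*p <= -10) ==> (3*m_1 >= 20 ==> m_1 >= -8)) && ((!(m_1 > p - 6 ==> 2*p <= -10)) ==> ((m_1 != 1 ==> ((m_1 != 1 ==> ((m_1 != 1 ==> ((m_1 != 1 ==> ((!(m_1 != 1)) && ((1/4)*m_1 <= 19 ==> ((!((5/4)*m_1 >= 14)) || m_1 >= -8)))) && ((!(m_1 != 1)) ==> ((1/4)*m_1 <= 19 ==> ((!((5/4)*m_1 >= 14)) || m_1 >= -8))))) && ((!(m_1 != 1)) ==> ((1/4)*m_1 <= 19 ==> ((!((5/4)*m_1 >= 14)) || m_1 >= -8))))) && ((!(m_1 != 1)) ==> ((1/4)*m_1 <= 19 ==> ((!((5/4)*m_1 >= 14)) || m_1 >= -8))))) && ((!(m_1 != 1)) ==> ((1/4)*m_1 <= 19 ==> ((!((5/4)*m_1 >= 14)) || m_1 >= -8))))))
Before m := 2*p + 4: forall m_1. (((m_1 > p - 6 ==> 2*p <= -10) ==> (3*m_1 >= 20 ==> m_1 >= -8)) && ((!(m_1 > p - 6 ==> 2*p <= -10)) ==> ((m_1 != 1 ==> ((m_1 != 1 ==> ((m_1 != 1 ==> ((m_1 != 1 ==> ((!(m_1 != 1)) && ((1/4)*m_1 <= 19 ==> ((!((5/4)*m_1 >= 14)) || m_1 >= -8)))) && ((!(m_1 != 1)) ==> ((1/4)*m_1 <= 19 ==> ((!((5/4)*m_1 >= 14)) || m_1 >= -8))))) && ((!(m_1 != 1)) ==> ((1/4)*m_1 <= 19 ==> ((!((5/4)*m_1 >= 14)) || m_1 >= -8))))) && ((!(m_1 != 1)) ==> ((1/4)*m_1 <= 19 ==> ((!((5/4)*m_1 >= 14)) || m_1 >= -8))))) && ((!(m_1 != 1)) ==> ((1/4)*m_1 <= 19 ==> ((!((5/4)*m_1 >= 14)) || m_1 >= -8))))))
Before assert m != 8 && m > 6: m != 8 && m > 6 && (forall m_1. (((m_1 > p - 6 ==> 2*p <= -10) ==> (3*m_1 >= 20 ==> m_1 >= -8)) && ((!(m_1 > p - 6 ==> 2*p <= -10)) ==> ((m_1 != 1 ==> ((m_1 != 1 ==> ((m_1 != 1 ==> ((m_1 != 1 ==> ((!(m_1 != 1)) && ((1/4)*m_1 <= 19 ==> ((!((5/4)*m_1 >= 14)) || m_1 >= -8)))) && ((!(m_1 != 1)) ==> ((1/4)*m_1 <= 19 ==> ((!((5/4)*m_1 >= 14)) || m_1 >= -8))))) && ((!(m_1 != 1)) ==> ((1/4)*m_1 <= 19 ==> ((!((5/4)*m_1 >= 14)) || m_1 >= -8))))) && ((!(m_1 != 1)) ==> ((1/4)*m_1 <= 19 ==> ((!((5/4)*m_1 >= 14)) || m_1 >= -8))))) && ((!(m_1 != 1)) ==> ((1/4)*m_1 <= 19 ==> ((!((5/4)*m_1 >= 14)) || m_1 >= -8)))))))
Answer: WP = m != 8 && m > 6 && (forall m_1. (((m_1 > p - 6 ==> 2*p <= -10) ==> (3*m_1 >= 20 ==> m_1 >= -8)) && ((!(m_1 > p - 6 ==> 2*p <= -10)) ==> ((m_1 != 1 ==> ((m_1 != 1 ==> ((m_1 != 1 ==> ((m_1 != 1 ==> ((!(m_1 != 1)) && ((1/4)*m_1 <= 19 ==> ((!((5/4)*m_1 >= 14)) || m_1 >= -8)))) && ((!(m_1 != 1)) ==> ((1/4)*m_1 <= 19 ==> ((!((5/4)*m_1 >= 14)) || m_1 >= -8))))) && ((!(m_1 != 1)) ==> ((1/4)*m_1 <= 19 ==> ((!((5/4)*m_1 >= 14)) || m_1 >= -8))))) && ((!(m_1 != 1)) ==> ((1/4)*m_1 <= 19 ==> ((!((5/4)*m_1 >= 14)) || m_1 >= -8))))) && ((!(m_1 != 1)) ==> ((1/4)*m_1 <= 19 ==> ((!((5/4)*m_1 >= 14)) || m_1 >= -8)))))))


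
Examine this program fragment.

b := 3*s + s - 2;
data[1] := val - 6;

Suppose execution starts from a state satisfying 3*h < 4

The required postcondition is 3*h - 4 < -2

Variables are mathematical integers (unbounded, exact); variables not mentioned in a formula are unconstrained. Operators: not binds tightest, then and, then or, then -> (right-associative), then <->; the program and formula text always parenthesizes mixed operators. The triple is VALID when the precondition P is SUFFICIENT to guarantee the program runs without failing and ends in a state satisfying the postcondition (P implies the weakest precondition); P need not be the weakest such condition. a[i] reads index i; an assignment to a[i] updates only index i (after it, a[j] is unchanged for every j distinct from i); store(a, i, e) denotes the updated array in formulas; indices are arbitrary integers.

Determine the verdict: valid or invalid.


Working backward. After the program, the postcondition 3*h - 4 < -2 must hold; in canonical form it is 3*h < 2.
Before data[1] := val - 6: 3*h < 2
Before b := 3*s + s - 2: 3*h < 2
The weakest precondition is 3*h < 2.
Check whether 3*h < 4 implies it.
Countermodel: at the initial state h = 1, the precondition holds but the weakest precondition fails.
Answer: invalid


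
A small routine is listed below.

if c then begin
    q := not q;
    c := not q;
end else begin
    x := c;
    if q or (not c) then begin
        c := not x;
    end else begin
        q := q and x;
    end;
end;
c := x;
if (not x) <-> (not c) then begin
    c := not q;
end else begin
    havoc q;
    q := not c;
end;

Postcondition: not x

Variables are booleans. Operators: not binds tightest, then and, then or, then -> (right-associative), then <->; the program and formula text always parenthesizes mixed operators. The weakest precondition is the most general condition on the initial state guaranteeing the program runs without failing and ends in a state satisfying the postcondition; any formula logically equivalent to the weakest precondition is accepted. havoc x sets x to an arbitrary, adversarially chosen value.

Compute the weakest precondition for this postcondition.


Working backward. After the program, not x must hold.
Then branch requires not x; else branch requires not x.
Before the if: (((not x) <-> (not c)) -> (not x)) and ((not ((not x) <-> (not c))) -> (not x))
Before c := x: not x
Then branch requires not x; else branch requires ((q or (not c)) -> (not c)) and ((not (q or (not c))) -> (not c)).
Before the if: (c -> (not x)) and ((not c) -> (((q or (not c)) -> (not c)) and ((not (q or (not c))) -> (not c))))
Answer: WP = (c -> (not x)) and ((not c) -> (((q or (not c)) -> (not c)) and ((not (q or (not c))) -> (not c))))


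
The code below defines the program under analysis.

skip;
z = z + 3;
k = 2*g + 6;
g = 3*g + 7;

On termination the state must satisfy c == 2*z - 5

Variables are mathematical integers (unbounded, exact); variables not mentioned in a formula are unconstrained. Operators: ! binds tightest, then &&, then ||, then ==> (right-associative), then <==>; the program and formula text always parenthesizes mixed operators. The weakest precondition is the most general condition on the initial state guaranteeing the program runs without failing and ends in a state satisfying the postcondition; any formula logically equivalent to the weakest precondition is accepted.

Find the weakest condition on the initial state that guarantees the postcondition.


Working backward. After the program, c == 2*z - 5 must hold.
Before g := 3*g + 7: c == 2*z - 5
Before k := 2*g + 6: c == 2*z - 5
Before z := z + 3: c == 2*z + 1
Before skip: c == 2*z + 1
Answer: WP = c == 2*z + 1


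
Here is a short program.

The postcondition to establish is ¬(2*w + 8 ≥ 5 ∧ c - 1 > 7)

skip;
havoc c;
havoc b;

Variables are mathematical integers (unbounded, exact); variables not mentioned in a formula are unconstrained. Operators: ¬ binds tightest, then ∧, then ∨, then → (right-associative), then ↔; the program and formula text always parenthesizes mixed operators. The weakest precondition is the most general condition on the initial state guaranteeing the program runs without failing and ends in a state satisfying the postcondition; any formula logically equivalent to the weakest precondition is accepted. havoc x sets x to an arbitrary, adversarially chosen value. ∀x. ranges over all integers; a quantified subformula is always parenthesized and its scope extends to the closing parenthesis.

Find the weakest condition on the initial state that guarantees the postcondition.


Working backward. After the program, the postcondition ¬(2*w + 8 ≥ 5 ∧ c - 1 > 7) must hold; in canonical form it is ¬(2*w ≥ -3 ∧ c > 8).
Before havoc b: ¬(2*w ≥ -3 ∧ c > 8)
Before havoc c: ∀c_1. (¬(2*w ≥ -3 ∧ c_1 > 8))
Before skip: ∀c_1. (¬(2*w ≥ -3 ∧ c_1 > 8))
Answer: WP = ∀c_1. (¬(2*w ≥ -3 ∧ c_1 > 8))


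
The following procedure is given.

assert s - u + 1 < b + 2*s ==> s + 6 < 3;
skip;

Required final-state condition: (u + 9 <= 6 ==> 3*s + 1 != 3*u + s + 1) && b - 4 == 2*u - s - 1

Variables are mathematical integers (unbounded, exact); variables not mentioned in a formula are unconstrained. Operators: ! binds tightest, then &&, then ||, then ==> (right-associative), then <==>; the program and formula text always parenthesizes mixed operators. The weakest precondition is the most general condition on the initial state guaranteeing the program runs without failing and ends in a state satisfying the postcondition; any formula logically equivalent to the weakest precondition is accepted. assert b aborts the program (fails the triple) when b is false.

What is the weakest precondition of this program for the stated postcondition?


Working backward. After the program, the postcondition (u + 9 <= 6 ==> 3*s + 1 != 3*u + s + 1) && b - 4 == 2*u - s - 1 must hold; in canonical form it is (u <= -3 ==> 2*s != 3*u) && b + s == 2*u + 3.
Before skip: (u <= -3 ==> 2*s != 3*u) && b + s == 2*u + 3
Before assert s - u + 1 < b + 2*s ==> s + 6 < 3: (b + s + u > 1 ==> s < -3) && (u <= -3 ==> 2*s != 3*u) && b + s == 2*u + 3
Answer: WP = (b + s + u > 1 ==> s < -3) && (u <= -3 ==> 2*s != 3*u) && b + s == 2*u + 3


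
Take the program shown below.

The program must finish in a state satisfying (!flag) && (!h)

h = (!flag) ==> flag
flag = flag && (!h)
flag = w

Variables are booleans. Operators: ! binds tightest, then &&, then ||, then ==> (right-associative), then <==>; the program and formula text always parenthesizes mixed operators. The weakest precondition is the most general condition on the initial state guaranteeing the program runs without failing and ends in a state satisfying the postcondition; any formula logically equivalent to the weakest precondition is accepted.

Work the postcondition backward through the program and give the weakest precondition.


Working backward. After the program, (!flag) && (!h) must hold.
Before flag := w: (!w) && (!h)
Before flag := flag && (!h): (!w) && (!h)
Before h := (!flag) ==> flag: (!w) && (!((!flag) ==> flag))
Answer: WP = (!w) && (!((!flag) ==> flag))


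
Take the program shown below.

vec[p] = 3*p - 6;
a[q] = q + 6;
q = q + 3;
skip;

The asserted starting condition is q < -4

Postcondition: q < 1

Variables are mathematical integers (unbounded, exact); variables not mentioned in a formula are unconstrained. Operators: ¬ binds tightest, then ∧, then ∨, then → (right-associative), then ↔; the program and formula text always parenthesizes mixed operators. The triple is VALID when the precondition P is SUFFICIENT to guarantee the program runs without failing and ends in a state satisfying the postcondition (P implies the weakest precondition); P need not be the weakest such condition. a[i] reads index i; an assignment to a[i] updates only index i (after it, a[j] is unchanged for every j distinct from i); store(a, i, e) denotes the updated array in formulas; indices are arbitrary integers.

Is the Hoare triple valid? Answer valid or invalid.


Working backward. After the program, q < 1 must hold.
Before skip: q < 1
Before q := q + 3: q < -2
Before a[q] := q + 6: q < -2
Before vec[p] := 3*p - 6: q < -2
The weakest precondition is q < -2.
Check whether q < -4 implies it.
Every state satisfying the precondition satisfies the weakest precondition: the implication holds.
Answer: valid


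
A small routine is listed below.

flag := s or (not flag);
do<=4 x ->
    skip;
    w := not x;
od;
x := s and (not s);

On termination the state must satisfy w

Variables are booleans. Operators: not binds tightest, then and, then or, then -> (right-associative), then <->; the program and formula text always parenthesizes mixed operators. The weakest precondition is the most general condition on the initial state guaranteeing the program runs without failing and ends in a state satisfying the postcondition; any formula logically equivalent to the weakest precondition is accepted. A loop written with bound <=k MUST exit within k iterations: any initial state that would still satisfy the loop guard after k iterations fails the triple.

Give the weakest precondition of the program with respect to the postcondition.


Working backward. After the program, w must hold.
Before x := s and (not s): w
Before the loop (bound <=4), unroll the exhaustion recursion (WP_0 = exit-now case; WP_j = one more guarded iteration, up to j = 4):
  WP_0: (not x) and w
  WP_1: (x -> (not x)) and ((not x) -> w)
  WP_2: (x -> (x -> (not x))) and ((not x) -> w)
  WP_3: (x -> (x -> (x -> (not x)))) and ((not x) -> w)
  WP_4: (x -> (x -> (x -> (x -> (not x))))) and ((not x) -> w)
So before the loop: (x -> (x -> (x -> (x -> (not x))))) and ((not x) -> w)
Before flag := s or (not flag): (x -> (x -> (x -> (x -> (not x))))) and ((not x) -> w)
Answer: WP = (x -> (x -> (x -> (x -> (not x))))) and ((not x) -> w)


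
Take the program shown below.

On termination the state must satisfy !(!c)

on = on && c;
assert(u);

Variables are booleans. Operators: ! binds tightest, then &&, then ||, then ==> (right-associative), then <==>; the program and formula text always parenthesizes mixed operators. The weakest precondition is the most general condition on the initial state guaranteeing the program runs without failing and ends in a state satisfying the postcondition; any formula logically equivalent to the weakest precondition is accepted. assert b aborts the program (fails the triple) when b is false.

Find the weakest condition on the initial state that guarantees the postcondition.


Working backward. After the program, the postcondition !(!c) must hold; in canonical form it is c.
Before assert u: u && c
Before on := on && c: u && c
Answer: WP = u && c


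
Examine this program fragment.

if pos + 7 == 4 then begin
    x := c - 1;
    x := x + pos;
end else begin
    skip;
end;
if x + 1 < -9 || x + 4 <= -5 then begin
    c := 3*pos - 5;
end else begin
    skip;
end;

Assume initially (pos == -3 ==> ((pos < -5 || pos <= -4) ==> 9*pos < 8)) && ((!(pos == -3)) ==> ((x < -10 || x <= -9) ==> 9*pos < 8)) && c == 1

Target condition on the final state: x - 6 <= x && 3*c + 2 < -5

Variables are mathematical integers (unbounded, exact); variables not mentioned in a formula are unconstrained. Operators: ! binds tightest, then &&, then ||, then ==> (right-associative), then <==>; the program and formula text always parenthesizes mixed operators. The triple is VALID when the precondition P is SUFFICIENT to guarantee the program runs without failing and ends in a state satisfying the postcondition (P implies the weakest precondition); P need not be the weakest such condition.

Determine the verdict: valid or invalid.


Working backward. After the program, the postcondition x - 6 <= x && 3*c + 2 < -5 must hold; in canonical form it is 3*c < -7.
Then branch requires 9*pos < 8; else branch requires 3*c < -7.
Before the if: ((x < -10 || x <= -9) ==> 9*pos < 8) && ((!(x < -10 || x <= -9)) ==> 3*c < -7)
Then branch requires ((c + pos < -9 || c + pos <= -8) ==> 9*pos < 8) && ((!(c + pos < -9 || c + pos <= -8)) ==> 3*c < -7); else branch requires ((x < -10 || x <= -9) ==> 9*pos < 8) && ((!(x < -10 || x <= -9)) ==> 3*c < -7).
Before the if: (pos == -3 ==> (((c + pos < -9 || c + pos <= -8) ==> 9*pos < 8) && ((!(c + pos < -9 || c + pos <= -8)) ==> 3*c < -7))) && ((!(pos == -3)) ==> (((x < -10 || x <= -9) ==> 9*pos < 8) && ((!(x < -10 || x <= -9)) ==> 3*c < -7)))
The weakest precondition is (pos == -3 ==> (((c + pos < -9 || c + pos <= -8) ==> 9*pos < 8) && ((!(c + pos < -9 || c + pos <= -8)) ==> 3*c < -7))) && ((!(pos == -3)) ==> (((x < -10 || x <= -9) ==> 9*pos < 8) && ((!(x < -10 || x <= -9)) ==> 3*c < -7))).
Check whether (pos == -3 ==> ((pos < -5 || pos <= -4) ==> 9*pos < 8)) && ((!(pos == -3)) ==> ((x < -10 || x <= -9) ==> 9*pos < 8)) && c == 1 implies it.
Countermodel: at the initial state c = 1, pos = -4, x = 0, the precondition holds but the weakest precondition fails.
Answer: invalid


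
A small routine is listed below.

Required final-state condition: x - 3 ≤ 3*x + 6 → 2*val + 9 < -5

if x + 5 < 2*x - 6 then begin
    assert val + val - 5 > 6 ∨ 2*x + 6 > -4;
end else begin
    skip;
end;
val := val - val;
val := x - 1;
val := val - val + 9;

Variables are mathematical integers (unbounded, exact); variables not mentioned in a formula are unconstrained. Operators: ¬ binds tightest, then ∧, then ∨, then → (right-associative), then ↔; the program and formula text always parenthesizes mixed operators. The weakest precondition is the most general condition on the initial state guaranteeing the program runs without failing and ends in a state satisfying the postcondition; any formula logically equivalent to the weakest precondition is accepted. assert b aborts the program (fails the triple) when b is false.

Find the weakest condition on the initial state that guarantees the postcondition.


Working backward. After the program, the postcondition x - 3 ≤ 3*x + 6 → 2*val + 9 < -5 must hold; in canonical form it is 2*x ≥ -9 → 2*val < -14.
Before val := val - val + 9: ¬(2*x ≥ -9)
Before val := x - 1: ¬(2*x ≥ -9)
Before val := val - val: ¬(2*x ≥ -9)
Then branch requires (2*val > 11 ∨ 2*x > -10) ∧ (¬(2*x ≥ -9)); else branch requires ¬(2*x ≥ -9).
Before the if: (x > 11 → ((2*val > 11 ∨ 2*x > -10) ∧ (¬(2*x ≥ -9)))) ∧ ((¬(x > 11)) → (¬(2*x ≥ -9)))
Answer: WP = (x > 11 → ((2*val > 11 ∨ 2*x > -10) ∧ (¬(2*x ≥ -9)))) ∧ ((¬(x > 11)) → (¬(2*x ≥ -9)))


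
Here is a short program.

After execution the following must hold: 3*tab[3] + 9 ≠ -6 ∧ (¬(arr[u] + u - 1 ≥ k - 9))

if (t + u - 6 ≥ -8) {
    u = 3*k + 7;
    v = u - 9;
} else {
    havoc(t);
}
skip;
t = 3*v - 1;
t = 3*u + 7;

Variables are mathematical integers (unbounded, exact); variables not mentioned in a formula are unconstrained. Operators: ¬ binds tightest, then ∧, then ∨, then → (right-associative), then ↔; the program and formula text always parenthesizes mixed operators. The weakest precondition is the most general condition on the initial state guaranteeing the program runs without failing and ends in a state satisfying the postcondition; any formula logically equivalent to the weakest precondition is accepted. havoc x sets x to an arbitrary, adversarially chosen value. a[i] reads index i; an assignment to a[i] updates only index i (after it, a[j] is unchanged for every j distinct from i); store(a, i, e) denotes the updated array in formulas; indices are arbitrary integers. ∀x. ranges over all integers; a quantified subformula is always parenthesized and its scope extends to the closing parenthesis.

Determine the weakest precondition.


Working backward. After the program, the postcondition 3*tab[3] + 9 ≠ -6 ∧ (¬(arr[u] + u - 1 ≥ k - 9)) must hold; in canonical form it is 3*tab[3] ≠ -15 ∧ (¬(arr[u] + u ≥ k - 8)).
Before t := 3*u + 7: 3*tab[3] ≠ -15 ∧ (¬(arr[u] + u ≥ k - 8))
Before t := 3*v - 1: 3*tab[3] ≠ -15 ∧ (¬(arr[u] + u ≥ k - 8))
Before skip: 3*tab[3] ≠ -15 ∧ (¬(arr[u] + u ≥ k - 8))
Then branch requires 3*tab[3] ≠ -15 ∧ (¬(arr[3*k + 7] + 2*k ≥ -15)); else branch requires 3*tab[3] ≠ -15 ∧ (¬(arr[u] + u ≥ k - 8)).
Before the if: (t + u ≥ -2 → (3*tab[3] ≠ -15 ∧ (¬(arr[3*k + 7] + 2*k ≥ -15)))) ∧ ((¬(t + u ≥ -2)) → (3*tab[3] ≠ -15 ∧ (¬(arr[u] + u ≥ k - 8))))
Answer: WP = (t + u ≥ -2 → (3*tab[3] ≠ -15 ∧ (¬(arr[3*k + 7] + 2*k ≥ -15)))) ∧ ((¬(t + u ≥ -2)) → (3*tab[3] ≠ -15 ∧ (¬(arr[u] + u ≥ k - 8))))


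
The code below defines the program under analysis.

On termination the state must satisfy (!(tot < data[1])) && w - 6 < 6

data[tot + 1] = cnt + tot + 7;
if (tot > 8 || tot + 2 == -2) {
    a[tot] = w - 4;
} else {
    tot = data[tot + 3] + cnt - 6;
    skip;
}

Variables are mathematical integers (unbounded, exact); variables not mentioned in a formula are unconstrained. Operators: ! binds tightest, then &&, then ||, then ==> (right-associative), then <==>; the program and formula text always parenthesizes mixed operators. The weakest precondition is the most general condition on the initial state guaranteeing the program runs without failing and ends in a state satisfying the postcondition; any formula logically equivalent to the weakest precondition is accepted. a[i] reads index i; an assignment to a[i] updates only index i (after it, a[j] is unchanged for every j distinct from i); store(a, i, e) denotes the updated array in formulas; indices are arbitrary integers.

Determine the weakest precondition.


Working backward. After the program, the postcondition (!(tot < data[1])) && w - 6 < 6 must hold; in canonical form it is (!(tot < data[1])) && w < 12.
Then branch requires (!(tot < data[1])) && w < 12; else branch requires (!(data[tot + 3] + cnt < data[1] + 6)) && w < 12.
Before the if: ((tot > 8 || tot == -4) ==> ((!(tot < data[1])) && w < 12)) && ((!(tot > 8 || tot == -4)) ==> ((!(data[tot + 3] + cnt < data[1] + 6)) && w < 12))
Before data[tot + 1] := cnt + tot + 7: ((tot > 8 || tot == -4) ==> ((!(tot < store(data, tot + 1, cnt + tot + 7)[1])) && w < 12)) && ((!(tot > 8 || tot == -4)) ==> ((!(store(data, tot + 1, cnt + tot + 7)[tot + 3] + cnt < store(data, tot + 1, cnt + tot + 7)[1] + 6)) && w < 12))
Answer: WP = ((tot > 8 || tot == -4) ==> ((!(tot < store(data, tot + 1, cnt + tot + 7)[1])) && w < 12)) && ((!(tot > 8 || tot == -4)) ==> ((!(store(data, tot + 1, cnt + tot + 7)[tot + 3] + cnt < store(data, tot + 1, cnt + tot + 7)[1] + 6)) && w < 12))
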